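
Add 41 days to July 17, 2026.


August 27, 2026

Start: July 17, 2026
Add 41 days
July 17 → August 1: 31 - 17 + 1 = 15 days (41 - 15 = 26 left)
August 1 + 26 = August 27, 2026


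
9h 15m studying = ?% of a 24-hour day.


Time: 555 minutes
Day: 1440 minutes
Percentage = (555/1440) × 100 ≈ 38.5%

38.5%


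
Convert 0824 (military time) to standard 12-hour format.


8:24 AM

Hour: 8
8 < 12 → AM


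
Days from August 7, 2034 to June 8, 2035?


305 days

From August 7, 2034 to June 8, 2035
Rest of August 2034: 31 - 7 = 24
Full months: September 30, October 31, November 30, December 31, January 31, February 2035 28, March 31, April 30, May 31
Days into June 2035: 8
Total = 24 + 30 + 31 + 30 + 31 + 31 + 28 + 31 + 30 + 31 + 8 = 305 days


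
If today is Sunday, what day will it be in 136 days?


Start: Sunday (index 6)
(6 + 136) mod 7
= 142 mod 7
= 2
Index 2 → Wednesday

Wednesday


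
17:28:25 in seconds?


62905 seconds

Hours: 17 × 3600 = 61200
Minutes: 28 × 60 = 1680
Seconds: 25
Total = 61200 + 1680 + 25 = 62905


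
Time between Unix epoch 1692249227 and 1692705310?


Difference = 1692705310 - 1692249227 = 456083 seconds
In hours: 456083 / 3600 ≈ 126.7
In days: 456083 / 86400 ≈ 5.28

456083 seconds (126.7 hours / 5.28 days)


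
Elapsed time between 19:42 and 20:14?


End time in minutes: 20×60 + 14 = 1214
Start time in minutes: 19×60 + 42 = 1182
Difference = 1214 - 1182 = 32 minutes
= 0 hours 32 minutes

0h 32m


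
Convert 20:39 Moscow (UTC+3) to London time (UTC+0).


17:39

Time difference = UTC+0 - UTC+3 = -3 hours
New hour = (20 -3) mod 24
= 17 mod 24 = 17
Minutes unchanged → 17:39


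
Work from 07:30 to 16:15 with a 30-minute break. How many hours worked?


Total time = (16×60+15) - (7×60+30)
= 975 - 450 = 525 min
Minus break: 525 - 30 = 495 min
= 8h 15m

8h 15m (495 minutes)


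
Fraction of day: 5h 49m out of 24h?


Total minutes: 5×60 + 49 = 349
Day = 24×60 = 1440 minutes
Fraction = 349/1440 ≈ 0.2424
As a percentage: 349/1440 × 100 ≈ 24.24%

0.2424 (24.24%)


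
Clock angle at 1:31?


Hour hand = 1×30 + 31×0.5 = 45.5°
Minute hand = 31×6 = 186°
Difference = |45.5 - 186| = 140.5°

140.5°


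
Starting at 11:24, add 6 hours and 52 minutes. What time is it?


Start: 684 minutes from midnight
Add: 412 minutes
Total: 1096 minutes
Hours: 1096 ÷ 60 = 18 remainder 16

18:16


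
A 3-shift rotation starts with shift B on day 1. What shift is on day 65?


Shift C

Shifts: A, B, C
Start: B (index 1)
Day 65: (1 + 65 - 1) mod 3
= 65 mod 3
= 2
Index 2 → shift C


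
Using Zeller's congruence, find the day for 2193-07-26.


Zeller's congruence:
q=26, m=7, k=93, j=21
h = (26 + ⌊13×8/5⌋ + 93 + ⌊93/4⌋ + ⌊21/4⌋ - 2×21) mod 7
= (26 + 20 + 93 + 23 + 5 - 42) mod 7
= 125 mod 7 = 6
h=6 → Friday

Friday


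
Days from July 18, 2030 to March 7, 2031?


232 days

From July 18, 2030 to March 7, 2031
Rest of July 2030: 31 - 18 = 13
Full months: August 31, September 30, October 31, November 30, December 31, January 31, February 2031 28
Days into March 2031: 7
Total = 13 + 31 + 30 + 31 + 30 + 31 + 31 + 28 + 7 = 232 days


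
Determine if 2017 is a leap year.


Rules: divisible by 4 AND (not by 100 OR by 400)
2017 ÷ 4 = 504 remainder 1 → not divisible by 4
Not divisible by 4 → not a leap year

No


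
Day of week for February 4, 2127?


Zeller's congruence:
q=4, m=14, k=26, j=21
h = (4 + ⌊13×15/5⌋ + 26 + ⌊26/4⌋ + ⌊21/4⌋ - 2×21) mod 7
= (4 + 39 + 26 + 6 + 5 - 42) mod 7
= 38 mod 7 = 3
h=3 → Tuesday

Tuesday


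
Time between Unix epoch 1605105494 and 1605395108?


289614 seconds (80.4 hours / 3.35 days)

Difference = 1605395108 - 1605105494 = 289614 seconds
In hours: 289614 / 3600 ≈ 80.4
In days: 289614 / 86400 ≈ 3.35


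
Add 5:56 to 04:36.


Start: 276 minutes from midnight
Add: 356 minutes
Total: 632 minutes
Hours: 632 ÷ 60 = 10 remainder 32

10:32


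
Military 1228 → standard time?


Hour: 12
12 → 12 PM (noon)

12:28 PM


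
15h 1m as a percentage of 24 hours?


Total minutes: 15×60 + 1 = 901
Day = 24×60 = 1440 minutes
Fraction = 901/1440 ≈ 0.6257
As a percentage: 901/1440 × 100 ≈ 62.57%

0.6257 (62.57%)


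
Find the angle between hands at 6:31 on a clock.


Hour hand = 6×30 + 31×0.5 = 195.5°
Minute hand = 31×6 = 186°
Difference = |195.5 - 186| = 9.5°

9.5°


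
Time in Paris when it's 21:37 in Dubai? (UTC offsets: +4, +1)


18:37

Time difference = UTC+1 - UTC+4 = -3 hours
New hour = (21 -3) mod 24
= 18 mod 24 = 18
Minutes unchanged → 18:37


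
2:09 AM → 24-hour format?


Input: 2:09 AM
AM hour stays: 2

02:09


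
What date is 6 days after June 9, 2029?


Start: June 9, 2029
Add 6 days
June 9 + 6 = June 15, 2029

June 15, 2029


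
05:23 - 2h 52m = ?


Start: 323 minutes from midnight
Subtract: 172 minutes
Remaining: 323 - 172 = 151
Hours: 2, Minutes: 31

02:31


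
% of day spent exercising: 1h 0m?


Time: 60 minutes
Day: 1440 minutes
Percentage = (60/1440) × 100 ≈ 4.2%

4.2%


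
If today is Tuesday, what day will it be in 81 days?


Start: Tuesday (index 1)
(1 + 81) mod 7
= 82 mod 7
= 5
Index 5 → Saturday

Saturday


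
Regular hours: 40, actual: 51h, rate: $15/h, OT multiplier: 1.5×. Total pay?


$847.50

Regular: 40h × $15 = $600.00
Overtime: 51 - 40 = 11h
OT pay: 11h × $15 × 1.5 = $247.50
Total = $600.00 + $247.50 = $847.50


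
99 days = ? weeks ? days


Weeks: 99 ÷ 7 = 14 remainder 1

14 weeks 1 days


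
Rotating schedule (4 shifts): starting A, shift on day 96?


Shift D

Shifts: A, B, C, D
Start: A (index 0)
Day 96: (0 + 96 - 1) mod 4
= 95 mod 4
= 3
Index 3 → shift D


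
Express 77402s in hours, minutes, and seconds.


21h 30m 2s

Hours: 77402 ÷ 3600 = 21 remainder 1802
Minutes: 1802 ÷ 60 = 30 remainder 2
Seconds: 2


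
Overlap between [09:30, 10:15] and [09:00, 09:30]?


Meeting A: 570-615 (in minutes from midnight)
Meeting B: 540-570
Overlap start = max(570, 540) = 570
Overlap end = min(615, 570) = 570
Overlap = max(0, 570 - 570) = 0 min

0 minutes


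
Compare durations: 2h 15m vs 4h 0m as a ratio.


9:16 (0.56)

Duration 1: 135 minutes
Duration 2: 240 minutes
Ratio = 135:240
GCD = 15
Simplified = 9:16
As a decimal: 9/16 ≈ 0.56


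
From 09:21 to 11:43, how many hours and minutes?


2h 22m

End time in minutes: 11×60 + 43 = 703
Start time in minutes: 9×60 + 21 = 561
Difference = 703 - 561 = 142 minutes
= 2 hours 22 minutes


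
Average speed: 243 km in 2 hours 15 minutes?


Distance: 243 km
Time: 2h 15m = 135 min = 135/60 = 9/4 hours
Speed = 243 ÷ (9/4) = 243 × 4 / 9 = 972/9 = 108.0 km/h

108.0 km/h


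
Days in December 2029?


Month: December (month 12)
December has 31 days

31 days


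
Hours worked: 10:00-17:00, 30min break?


6h 30m (390 minutes)

Total time = (17×60+0) - (10×60+0)
= 1020 - 600 = 420 min
Minus break: 420 - 30 = 390 min
= 6h 30m


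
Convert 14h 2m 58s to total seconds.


Hours: 14 × 3600 = 50400
Minutes: 2 × 60 = 120
Seconds: 58
Total = 50400 + 120 + 58 = 50578

50578 seconds


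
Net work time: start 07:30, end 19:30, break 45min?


Total time = (19×60+30) - (7×60+30)
= 1170 - 450 = 720 min
Minus break: 720 - 45 = 675 min
= 11h 15m

11h 15m (675 minutes)


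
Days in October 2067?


Month: October (month 10)
October has 31 days

31 days


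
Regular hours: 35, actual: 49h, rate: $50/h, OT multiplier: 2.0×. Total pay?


Regular: 35h × $50 = $1750.00
Overtime: 49 - 35 = 14h
OT pay: 14h × $50 × 2.0 = $1400.00
Total = $1750.00 + $1400.00 = $3150.00

$3150.00


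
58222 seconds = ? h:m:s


Hours: 58222 ÷ 3600 = 16 remainder 622
Minutes: 622 ÷ 60 = 10 remainder 22
Seconds: 22

16h 10m 22s


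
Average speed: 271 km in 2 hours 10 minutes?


125.1 km/h

Distance: 271 km
Time: 2h 10m = 130 min = 130/60 = 13/6 hours
Speed = 271 ÷ (13/6) = 271 × 6 / 13 = 1626/13 ≈ 125.1 km/h


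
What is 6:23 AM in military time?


Input: 6:23 AM
AM hour stays: 6

06:23


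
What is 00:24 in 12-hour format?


12:24 AM

Hour: 0
0 → 12 AM (midnight)


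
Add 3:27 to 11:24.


Start: 684 minutes from midnight
Add: 207 minutes
Total: 891 minutes
Hours: 891 ÷ 60 = 14 remainder 51

14:51


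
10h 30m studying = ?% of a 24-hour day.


Time: 630 minutes
Day: 1440 minutes
Percentage = (630/1440) × 100 ≈ 43.8%

43.8%


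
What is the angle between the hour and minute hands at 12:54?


Hour hand (12 ≡ 0 on the dial): 0×30 + 54×0.5 = 27.0°
Minute hand = 54×6 = 324°
Difference = |27.0 - 324| = 297.0°
Since > 180°: 360 - 297.0 = 63.0°

63.0°


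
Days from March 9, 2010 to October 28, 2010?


From March 9, 2010 to October 28, 2010
Rest of March 2010: 31 - 9 = 22
Full months: April 30, May 31, June 30, July 31, August 31, September 30
Days into October 2010: 28
Total = 22 + 30 + 31 + 30 + 31 + 31 + 30 + 28 = 233 days

233 days


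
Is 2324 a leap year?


Yes

Rules: divisible by 4 AND (not by 100 OR by 400)
2324 ÷ 4 = 581 exactly → divisible by 4
2324 ÷ 100 = 23 remainder 24 → not divisible by 100
Divisible by 4 but not by 100 → leap year


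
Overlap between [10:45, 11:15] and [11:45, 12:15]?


Meeting A: 645-675 (in minutes from midnight)
Meeting B: 705-735
Overlap start = max(645, 705) = 705
Overlap end = min(675, 735) = 675
Overlap = max(0, 675 - 705) = 0 min

0 minutes


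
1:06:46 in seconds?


Hours: 1 × 3600 = 3600
Minutes: 6 × 60 = 360
Seconds: 46
Total = 3600 + 360 + 46 = 4006

4006 seconds


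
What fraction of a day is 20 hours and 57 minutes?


Total minutes: 20×60 + 57 = 1257
Day = 24×60 = 1440 minutes
Fraction = 1257/1440 ≈ 0.8729
As a percentage: 1257/1440 × 100 ≈ 87.29%

0.8729 (87.29%)


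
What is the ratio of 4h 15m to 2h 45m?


Duration 1: 255 minutes
Duration 2: 165 minutes
Ratio = 255:165
GCD = 15
Simplified = 17:11
As a decimal: 17/11 ≈ 1.55

17:11 (1.55)


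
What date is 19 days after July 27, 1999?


Start: July 27, 1999
Add 19 days
July 27 → August 1: 31 - 27 + 1 = 5 days (19 - 5 = 14 left)
August 1 + 14 = August 15, 1999

August 15, 1999


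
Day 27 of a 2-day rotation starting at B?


Shifts: A, B
Start: B (index 1)
Day 27: (1 + 27 - 1) mod 2
= 27 mod 2
= 1
Index 1 → shift B

Shift B


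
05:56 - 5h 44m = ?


00:12

Start: 356 minutes from midnight
Subtract: 344 minutes
Remaining: 356 - 344 = 12
Hours: 0, Minutes: 12


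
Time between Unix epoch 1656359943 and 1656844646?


484703 seconds (134.6 hours / 5.61 days)

Difference = 1656844646 - 1656359943 = 484703 seconds
In hours: 484703 / 3600 ≈ 134.6
In days: 484703 / 86400 ≈ 5.61


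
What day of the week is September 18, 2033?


Zeller's congruence:
q=18, m=9, k=33, j=20
h = (18 + ⌊13×10/5⌋ + 33 + ⌊33/4⌋ + ⌊20/4⌋ - 2×20) mod 7
= (18 + 26 + 33 + 8 + 5 - 40) mod 7
= 50 mod 7 = 1
h=1 → Sunday

Sunday


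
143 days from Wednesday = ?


Start: Wednesday (index 2)
(2 + 143) mod 7
= 145 mod 7
= 5
Index 5 → Saturday

Saturday


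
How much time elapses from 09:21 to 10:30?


1h 9m

End time in minutes: 10×60 + 30 = 630
Start time in minutes: 9×60 + 21 = 561
Difference = 630 - 561 = 69 minutes
= 1 hours 9 minutes


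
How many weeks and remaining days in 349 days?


Weeks: 349 ÷ 7 = 49 remainder 6

49 weeks 6 days


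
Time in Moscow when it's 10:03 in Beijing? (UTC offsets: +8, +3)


Time difference = UTC+3 - UTC+8 = -5 hours
New hour = (10 -5) mod 24
= 5 mod 24 = 5
Minutes unchanged → 05:03

05:03


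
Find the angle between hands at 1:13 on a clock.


Hour hand = 1×30 + 13×0.5 = 36.5°
Minute hand = 13×6 = 78°
Difference = |36.5 - 78| = 41.5°

41.5°


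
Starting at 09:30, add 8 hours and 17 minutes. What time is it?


Start: 570 minutes from midnight
Add: 497 minutes
Total: 1067 minutes
Hours: 1067 ÷ 60 = 17 remainder 47

17:47


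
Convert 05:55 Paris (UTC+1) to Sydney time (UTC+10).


14:55

Time difference = UTC+10 - UTC+1 = +9 hours
New hour = (5 + 9) mod 24
= 14 mod 24 = 14
Minutes unchanged → 14:55


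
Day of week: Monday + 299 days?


Start: Monday (index 0)
(0 + 299) mod 7
= 299 mod 7
= 5
Index 5 → Saturday

Saturday


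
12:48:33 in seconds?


Hours: 12 × 3600 = 43200
Minutes: 48 × 60 = 2880
Seconds: 33
Total = 43200 + 2880 + 33 = 46113

46113 seconds


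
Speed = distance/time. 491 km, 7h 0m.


Distance: 491 km
Time: 7 hours
Speed = 491 / 7 ≈ 70.1 km/h

70.1 km/h


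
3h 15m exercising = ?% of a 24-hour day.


13.5%

Time: 195 minutes
Day: 1440 minutes
Percentage = (195/1440) × 100 ≈ 13.5%


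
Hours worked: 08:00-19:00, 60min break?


10h 0m (600 minutes)

Total time = (19×60+0) - (8×60+0)
= 1140 - 480 = 660 min
Minus break: 660 - 60 = 600 min
= 10h 0m


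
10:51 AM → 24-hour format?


10:51

Input: 10:51 AM
AM hour stays: 10


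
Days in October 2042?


Month: October (month 10)
October has 31 days

31 days


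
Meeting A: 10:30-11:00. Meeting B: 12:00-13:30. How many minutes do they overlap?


Meeting A: 630-660 (in minutes from midnight)
Meeting B: 720-810
Overlap start = max(630, 720) = 720
Overlap end = min(660, 810) = 660
Overlap = max(0, 660 - 720) = 0 min

0 minutes


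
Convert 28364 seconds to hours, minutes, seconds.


Hours: 28364 ÷ 3600 = 7 remainder 3164
Minutes: 3164 ÷ 60 = 52 remainder 44
Seconds: 44

7h 52m 44s


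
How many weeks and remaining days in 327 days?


Weeks: 327 ÷ 7 = 46 remainder 5

46 weeks 5 days


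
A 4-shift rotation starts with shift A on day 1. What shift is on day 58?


Shifts: A, B, C, D
Start: A (index 0)
Day 58: (0 + 58 - 1) mod 4
= 57 mod 4
= 1
Index 1 → shift B

Shift B


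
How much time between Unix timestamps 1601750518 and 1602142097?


Difference = 1602142097 - 1601750518 = 391579 seconds
In hours: 391579 / 3600 ≈ 108.8
In days: 391579 / 86400 ≈ 4.53

391579 seconds (108.8 hours / 4.53 days)


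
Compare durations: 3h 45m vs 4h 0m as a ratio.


15:16 (0.94)

Duration 1: 225 minutes
Duration 2: 240 minutes
Ratio = 225:240
GCD = 15
Simplified = 15:16
As a decimal: 15/16 ≈ 0.94


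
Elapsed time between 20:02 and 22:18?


End time in minutes: 22×60 + 18 = 1338
Start time in minutes: 20×60 + 2 = 1202
Difference = 1338 - 1202 = 136 minutes
= 2 hours 16 minutes

2h 16m


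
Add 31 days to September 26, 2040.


Start: September 26, 2040
Add 31 days
September 26 → October 1: 30 - 26 + 1 = 5 days (31 - 5 = 26 left)
October 1 + 26 = October 27, 2040

October 27, 2040


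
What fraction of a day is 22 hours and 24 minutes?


0.9333 (93.33%)

Total minutes: 22×60 + 24 = 1344
Day = 24×60 = 1440 minutes
Fraction = 1344/1440 ≈ 0.9333
As a percentage: 1344/1440 × 100 ≈ 93.33%


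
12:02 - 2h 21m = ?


Start: 722 minutes from midnight
Subtract: 141 minutes
Remaining: 722 - 141 = 581
Hours: 9, Minutes: 41

09:41


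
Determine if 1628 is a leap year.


Rules: divisible by 4 AND (not by 100 OR by 400)
1628 ÷ 4 = 407 exactly → divisible by 4
1628 ÷ 100 = 16 remainder 28 → not divisible by 100
Divisible by 4 but not by 100 → leap year

Yes


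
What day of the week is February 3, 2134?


Wednesday

Zeller's congruence:
q=3, m=14, k=33, j=21
h = (3 + ⌊13×15/5⌋ + 33 + ⌊33/4⌋ + ⌊21/4⌋ - 2×21) mod 7
= (3 + 39 + 33 + 8 + 5 - 42) mod 7
= 46 mod 7 = 4
h=4 → Wednesday


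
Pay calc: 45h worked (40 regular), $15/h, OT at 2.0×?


$750.00

Regular: 40h × $15 = $600.00
Overtime: 45 - 40 = 5h
OT pay: 5h × $15 × 2.0 = $150.00
Total = $600.00 + $150.00 = $750.00


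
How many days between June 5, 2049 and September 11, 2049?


98 days

From June 5, 2049 to September 11, 2049
Rest of June 2049: 30 - 5 = 25
Full months: July 31, August 31
Days into September 2049: 11
Total = 25 + 31 + 31 + 11 = 98 days


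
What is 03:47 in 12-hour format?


Hour: 3
3 < 12 → AM

3:47 AM


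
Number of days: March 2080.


Month: March (month 3)
March has 31 days

31 days


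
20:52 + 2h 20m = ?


23:12

Start: 1252 minutes from midnight
Add: 140 minutes
Total: 1392 minutes
Hours: 1392 ÷ 60 = 23 remainder 12


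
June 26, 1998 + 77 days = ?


September 11, 1998

Start: June 26, 1998
Add 77 days
June 26 → July 1: 30 - 26 + 1 = 5 days (77 - 5 = 72 left)
July 1 → August 1: 31 - 1 + 1 = 31 days (72 - 31 = 41 left)
August 1 → September 1: 31 - 1 + 1 = 31 days (41 - 31 = 10 left)
September 1 + 10 = September 11, 1998


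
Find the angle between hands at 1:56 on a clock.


Hour hand = 1×30 + 56×0.5 = 58.0°
Minute hand = 56×6 = 336°
Difference = |58.0 - 336| = 278.0°
Since > 180°: 360 - 278.0 = 82.0°

82.0°


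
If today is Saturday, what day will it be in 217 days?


Start: Saturday (index 5)
(5 + 217) mod 7
= 222 mod 7
= 5
Index 5 → Saturday

Saturday


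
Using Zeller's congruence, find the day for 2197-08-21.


Zeller's congruence:
q=21, m=8, k=97, j=21
h = (21 + ⌊13×9/5⌋ + 97 + ⌊97/4⌋ + ⌊21/4⌋ - 2×21) mod 7
= (21 + 23 + 97 + 24 + 5 - 42) mod 7
= 128 mod 7 = 2
h=2 → Monday

Monday


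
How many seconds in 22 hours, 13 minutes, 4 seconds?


Hours: 22 × 3600 = 79200
Minutes: 13 × 60 = 780
Seconds: 4
Total = 79200 + 780 + 4 = 79984

79984 seconds


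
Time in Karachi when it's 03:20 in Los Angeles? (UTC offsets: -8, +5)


Time difference = UTC+5 - UTC-8 = +13 hours
New hour = (3 + 13) mod 24
= 16 mod 24 = 16
Minutes unchanged → 16:20

16:20


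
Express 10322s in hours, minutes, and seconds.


2h 52m 2s

Hours: 10322 ÷ 3600 = 2 remainder 3122
Minutes: 3122 ÷ 60 = 52 remainder 2
Seconds: 2


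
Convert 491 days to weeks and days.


70 weeks 1 days

Weeks: 491 ÷ 7 = 70 remainder 1


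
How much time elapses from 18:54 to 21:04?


2h 10m

End time in minutes: 21×60 + 4 = 1264
Start time in minutes: 18×60 + 54 = 1134
Difference = 1264 - 1134 = 130 minutes
= 2 hours 10 minutes


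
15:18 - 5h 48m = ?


Start: 918 minutes from midnight
Subtract: 348 minutes
Remaining: 918 - 348 = 570
Hours: 9, Minutes: 30

09:30


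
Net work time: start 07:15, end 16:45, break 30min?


Total time = (16×60+45) - (7×60+15)
= 1005 - 435 = 570 min
Minus break: 570 - 30 = 540 min
= 9h 0m

9h 0m (540 minutes)


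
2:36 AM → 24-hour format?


02:36

Input: 2:36 AM
AM hour stays: 2


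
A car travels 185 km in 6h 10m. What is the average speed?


Distance: 185 km
Time: 6h 10m = 370 min = 370/60 = 37/6 hours
Speed = 185 ÷ (37/6) = 185 × 6 / 37 = 1110/37 = 30.0 km/h

30.0 km/h


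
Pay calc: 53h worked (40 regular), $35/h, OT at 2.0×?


$2310.00

Regular: 40h × $35 = $1400.00
Overtime: 53 - 40 = 13h
OT pay: 13h × $35 × 2.0 = $910.00
Total = $1400.00 + $910.00 = $2310.00


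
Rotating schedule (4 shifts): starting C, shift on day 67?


Shifts: A, B, C, D
Start: C (index 2)
Day 67: (2 + 67 - 1) mod 4
= 68 mod 4
= 0
Index 0 → shift A

Shift A


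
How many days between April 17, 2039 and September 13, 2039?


149 days

From April 17, 2039 to September 13, 2039
Rest of April 2039: 30 - 17 = 13
Full months: May 31, June 30, July 31, August 31
Days into September 2039: 13
Total = 13 + 31 + 30 + 31 + 31 + 13 = 149 days


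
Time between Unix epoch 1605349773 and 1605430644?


80871 seconds (22.5 hours / 0.94 days)

Difference = 1605430644 - 1605349773 = 80871 seconds
In hours: 80871 / 3600 ≈ 22.5
In days: 80871 / 86400 ≈ 0.94


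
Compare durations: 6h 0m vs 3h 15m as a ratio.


24:13 (1.85)

Duration 1: 360 minutes
Duration 2: 195 minutes
Ratio = 360:195
GCD = 15
Simplified = 24:13
As a decimal: 24/13 ≈ 1.85


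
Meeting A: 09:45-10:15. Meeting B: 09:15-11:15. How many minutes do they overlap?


30 minutes

Meeting A: 585-615 (in minutes from midnight)
Meeting B: 555-675
Overlap start = max(585, 555) = 585
Overlap end = min(615, 675) = 615
Overlap = max(0, 615 - 585) = 30 min


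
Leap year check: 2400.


Yes

Rules: divisible by 4 AND (not by 100 OR by 400)
2400 ÷ 4 = 600 exactly → divisible by 4
2400 ÷ 100 = 24 exactly → divisible by 100
2400 ÷ 400 = 6 exactly → divisible by 400
Divisible by 400 → leap year


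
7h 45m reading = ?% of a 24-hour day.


Time: 465 minutes
Day: 1440 minutes
Percentage = (465/1440) × 100 ≈ 32.3%

32.3%


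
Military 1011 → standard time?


Hour: 10
10 < 12 → AM

10:11 AM


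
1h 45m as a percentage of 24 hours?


Total minutes: 1×60 + 45 = 105
Day = 24×60 = 1440 minutes
Fraction = 105/1440 ≈ 0.0729
As a percentage: 105/1440 × 100 ≈ 7.29%

0.0729 (7.29%)


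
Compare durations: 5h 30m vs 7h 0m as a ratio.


Duration 1: 330 minutes
Duration 2: 420 minutes
Ratio = 330:420
GCD = 30
Simplified = 11:14
As a decimal: 11/14 ≈ 0.79

11:14 (0.79)


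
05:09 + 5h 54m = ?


Start: 309 minutes from midnight
Add: 354 minutes
Total: 663 minutes
Hours: 663 ÷ 60 = 11 remainder 3

11:03


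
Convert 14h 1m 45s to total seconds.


Hours: 14 × 3600 = 50400
Minutes: 1 × 60 = 60
Seconds: 45
Total = 50400 + 60 + 45 = 50505

50505 seconds


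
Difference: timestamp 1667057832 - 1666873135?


Difference = 1667057832 - 1666873135 = 184697 seconds
In hours: 184697 / 3600 ≈ 51.3
In days: 184697 / 86400 ≈ 2.14

184697 seconds (51.3 hours / 2.14 days)


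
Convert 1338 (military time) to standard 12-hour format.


Hour: 13
13 - 12 = 1 → PM

1:38 PM


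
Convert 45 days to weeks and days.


Weeks: 45 ÷ 7 = 6 remainder 3

6 weeks 3 days


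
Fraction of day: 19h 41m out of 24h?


0.8201 (82.01%)

Total minutes: 19×60 + 41 = 1181
Day = 24×60 = 1440 minutes
Fraction = 1181/1440 ≈ 0.8201
As a percentage: 1181/1440 × 100 ≈ 82.01%


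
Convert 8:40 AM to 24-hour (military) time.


08:40

Input: 8:40 AM
AM hour stays: 8


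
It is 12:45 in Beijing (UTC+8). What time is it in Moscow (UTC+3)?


07:45

Time difference = UTC+3 - UTC+8 = -5 hours
New hour = (12 -5) mod 24
= 7 mod 24 = 7
Minutes unchanged → 07:45


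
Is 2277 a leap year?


Rules: divisible by 4 AND (not by 100 OR by 400)
2277 ÷ 4 = 569 remainder 1 → not divisible by 4
Not divisible by 4 → not a leap year

No


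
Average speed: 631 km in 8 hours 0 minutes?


Distance: 631 km
Time: 8 hours
Speed = 631 / 8 ≈ 78.9 km/h

78.9 km/h


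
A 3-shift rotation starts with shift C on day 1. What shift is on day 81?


Shifts: A, B, C
Start: C (index 2)
Day 81: (2 + 81 - 1) mod 3
= 82 mod 3
= 1
Index 1 → shift B

Shift B


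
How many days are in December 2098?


Month: December (month 12)
December has 31 days

31 days


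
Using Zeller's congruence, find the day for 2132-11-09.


Zeller's congruence:
q=9, m=11, k=32, j=21
h = (9 + ⌊13×12/5⌋ + 32 + ⌊32/4⌋ + ⌊21/4⌋ - 2×21) mod 7
= (9 + 31 + 32 + 8 + 5 - 42) mod 7
= 43 mod 7 = 1
h=1 → Sunday

Sunday


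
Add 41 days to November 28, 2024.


January 8, 2025

Start: November 28, 2024
Add 41 days
November 28 → December 1: 30 - 28 + 1 = 3 days (41 - 3 = 38 left)
December 1 → January 1: 31 - 1 + 1 = 31 days (38 - 31 = 7 left)
January 1 + 7 = January 8, 2025


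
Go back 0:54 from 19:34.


18:40

Start: 1174 minutes from midnight
Subtract: 54 minutes
Remaining: 1174 - 54 = 1120
Hours: 18, Minutes: 40


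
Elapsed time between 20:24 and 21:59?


End time in minutes: 21×60 + 59 = 1319
Start time in minutes: 20×60 + 24 = 1224
Difference = 1319 - 1224 = 95 minutes
= 1 hours 35 minutes

1h 35m


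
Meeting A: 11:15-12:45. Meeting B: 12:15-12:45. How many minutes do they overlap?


30 minutes

Meeting A: 675-765 (in minutes from midnight)
Meeting B: 735-765
Overlap start = max(675, 735) = 735
Overlap end = min(765, 765) = 765
Overlap = max(0, 765 - 735) = 30 min


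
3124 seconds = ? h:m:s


0h 52m 4s

Hours: 3124 ÷ 3600 = 0 remainder 3124
Minutes: 3124 ÷ 60 = 52 remainder 4
Seconds: 4


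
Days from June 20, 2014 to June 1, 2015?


From June 20, 2014 to June 1, 2015
Rest of June 2014: 30 - 20 = 10
Full months: July 31, August 31, September 30, October 31, November 30, December 31, January 31, February 2015 28, March 31, April 30, May 31
Days into June 2015: 1
Total = 10 + 31 + 31 + 30 + 31 + 30 + 31 + 31 + 28 + 31 + 30 + 31 + 1 = 346 days

346 days


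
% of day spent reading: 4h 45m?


Time: 285 minutes
Day: 1440 minutes
Percentage = (285/1440) × 100 ≈ 19.8%

19.8%


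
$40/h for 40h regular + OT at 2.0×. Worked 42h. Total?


$1760.00

Regular: 40h × $40 = $1600.00
Overtime: 42 - 40 = 2h
OT pay: 2h × $40 × 2.0 = $160.00
Total = $1600.00 + $160.00 = $1760.00


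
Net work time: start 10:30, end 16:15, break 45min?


5h 0m (300 minutes)

Total time = (16×60+15) - (10×60+30)
= 975 - 630 = 345 min
Minus break: 345 - 45 = 300 min
= 5h 0m


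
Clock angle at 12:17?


93.5°

Hour hand (12 ≡ 0 on the dial): 0×30 + 17×0.5 = 8.5°
Minute hand = 17×6 = 102°
Difference = |8.5 - 102| = 93.5°


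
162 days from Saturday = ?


Sunday

Start: Saturday (index 5)
(5 + 162) mod 7
= 167 mod 7
= 6
Index 6 → Sunday


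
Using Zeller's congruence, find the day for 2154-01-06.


Sunday

Zeller's congruence:
q=6, m=13, k=53, j=21
h = (6 + ⌊13×14/5⌋ + 53 + ⌊53/4⌋ + ⌊21/4⌋ - 2×21) mod 7
= (6 + 36 + 53 + 13 + 5 - 42) mod 7
= 71 mod 7 = 1
h=1 → Sunday


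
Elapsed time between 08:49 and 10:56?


End time in minutes: 10×60 + 56 = 656
Start time in minutes: 8×60 + 49 = 529
Difference = 656 - 529 = 127 minutes
= 2 hours 7 minutes

2h 7m


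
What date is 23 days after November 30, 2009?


Start: November 30, 2009
Add 23 days
November 30 → December 1: 30 - 30 + 1 = 1 days (23 - 1 = 22 left)
December 1 + 22 = December 23, 2009

December 23, 2009


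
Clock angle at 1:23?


96.5°

Hour hand = 1×30 + 23×0.5 = 41.5°
Minute hand = 23×6 = 138°
Difference = |41.5 - 138| = 96.5°


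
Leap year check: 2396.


Rules: divisible by 4 AND (not by 100 OR by 400)
2396 ÷ 4 = 599 exactly → divisible by 4
2396 ÷ 100 = 23 remainder 96 → not divisible by 100
Divisible by 4 but not by 100 → leap year

Yes


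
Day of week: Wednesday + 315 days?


Wednesday

Start: Wednesday (index 2)
(2 + 315) mod 7
= 317 mod 7
= 2
Index 2 → Wednesday


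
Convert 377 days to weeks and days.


Weeks: 377 ÷ 7 = 53 remainder 6

53 weeks 6 days


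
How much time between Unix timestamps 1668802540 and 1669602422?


799882 seconds (222.2 hours / 9.26 days)

Difference = 1669602422 - 1668802540 = 799882 seconds
In hours: 799882 / 3600 ≈ 222.2
In days: 799882 / 86400 ≈ 9.26


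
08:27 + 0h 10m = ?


08:37

Start: 507 minutes from midnight
Add: 10 minutes
Total: 517 minutes
Hours: 517 ÷ 60 = 8 remainder 37


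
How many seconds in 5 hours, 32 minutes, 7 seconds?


19927 seconds

Hours: 5 × 3600 = 18000
Minutes: 32 × 60 = 1920
Seconds: 7
Total = 18000 + 1920 + 7 = 19927


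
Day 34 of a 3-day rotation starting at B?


Shift B

Shifts: A, B, C
Start: B (index 1)
Day 34: (1 + 34 - 1) mod 3
= 34 mod 3
= 1
Index 1 → shift B


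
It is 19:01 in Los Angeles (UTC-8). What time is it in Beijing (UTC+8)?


Time difference = UTC+8 - UTC-8 = +16 hours
New hour = (19 + 16) mod 24
= 35 mod 24 = 11
Minutes unchanged → 11:01; 35 ≥ 24 → next day

11:01 (next day)


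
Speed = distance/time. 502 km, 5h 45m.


87.3 km/h

Distance: 502 km
Time: 5h 45m = 345 min = 345/60 = 23/4 hours
Speed = 502 ÷ (23/4) = 502 × 4 / 23 = 2008/23 ≈ 87.3 km/h


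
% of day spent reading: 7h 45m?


32.3%

Time: 465 minutes
Day: 1440 minutes
Percentage = (465/1440) × 100 ≈ 32.3%


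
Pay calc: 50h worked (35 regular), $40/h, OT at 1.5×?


$2300.00

Regular: 35h × $40 = $1400.00
Overtime: 50 - 35 = 15h
OT pay: 15h × $40 × 1.5 = $900.00
Total = $1400.00 + $900.00 = $2300.00


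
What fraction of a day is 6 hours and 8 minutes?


Total minutes: 6×60 + 8 = 368
Day = 24×60 = 1440 minutes
Fraction = 368/1440 ≈ 0.2556
As a percentage: 368/1440 × 100 ≈ 25.56%

0.2556 (25.56%)


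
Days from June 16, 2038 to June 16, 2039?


From June 16, 2038 to June 16, 2039
Rest of June 2038: 30 - 16 = 14
Full months: July 31, August 31, September 30, October 31, November 30, December 31, January 31, February 2039 28, March 31, April 30, May 31
Days into June 2039: 16
Total = 14 + 31 + 31 + 30 + 31 + 30 + 31 + 31 + 28 + 31 + 30 + 31 + 16 = 365 days

365 days


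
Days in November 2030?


30 days

Month: November (month 11)
November has 30 days


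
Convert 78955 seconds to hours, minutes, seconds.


21h 55m 55s

Hours: 78955 ÷ 3600 = 21 remainder 3355
Minutes: 3355 ÷ 60 = 55 remainder 55
Seconds: 55


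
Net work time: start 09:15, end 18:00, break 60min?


7h 45m (465 minutes)

Total time = (18×60+0) - (9×60+15)
= 1080 - 555 = 525 min
Minus break: 525 - 60 = 465 min
= 7h 45m


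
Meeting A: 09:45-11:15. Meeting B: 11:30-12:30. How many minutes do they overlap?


Meeting A: 585-675 (in minutes from midnight)
Meeting B: 690-750
Overlap start = max(585, 690) = 690
Overlap end = min(675, 750) = 675
Overlap = max(0, 675 - 690) = 0 min

0 minutes


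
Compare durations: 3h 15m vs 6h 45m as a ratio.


Duration 1: 195 minutes
Duration 2: 405 minutes
Ratio = 195:405
GCD = 15
Simplified = 13:27
As a decimal: 13/27 ≈ 0.48

13:27 (0.48)


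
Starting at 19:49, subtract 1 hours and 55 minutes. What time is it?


17:54

Start: 1189 minutes from midnight
Subtract: 115 minutes
Remaining: 1189 - 115 = 1074
Hours: 17, Minutes: 54


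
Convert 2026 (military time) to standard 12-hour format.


8:26 PM

Hour: 20
20 - 12 = 8 → PM


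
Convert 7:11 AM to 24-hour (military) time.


07:11

Input: 7:11 AM
AM hour stays: 7


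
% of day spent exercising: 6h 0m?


25.0%

Time: 360 minutes
Day: 1440 minutes
Percentage = (360/1440) × 100 = 25.0%


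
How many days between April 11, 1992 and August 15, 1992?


From April 11, 1992 to August 15, 1992
Rest of April 1992: 30 - 11 = 19
Full months: May 31, June 30, July 31
Days into August 1992: 15
Total = 19 + 31 + 30 + 31 + 15 = 126 days

126 days


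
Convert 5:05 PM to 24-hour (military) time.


Input: 5:05 PM
PM: 5 + 12 = 17

17:05


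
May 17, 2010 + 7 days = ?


May 24, 2010

Start: May 17, 2010
Add 7 days
May 17 + 7 = May 24, 2010


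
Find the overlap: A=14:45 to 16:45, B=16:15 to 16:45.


30 minutes

Meeting A: 885-1005 (in minutes from midnight)
Meeting B: 975-1005
Overlap start = max(885, 975) = 975
Overlap end = min(1005, 1005) = 1005
Overlap = max(0, 1005 - 975) = 30 min


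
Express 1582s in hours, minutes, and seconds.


0h 26m 22s

Hours: 1582 ÷ 3600 = 0 remainder 1582
Minutes: 1582 ÷ 60 = 26 remainder 22
Seconds: 22


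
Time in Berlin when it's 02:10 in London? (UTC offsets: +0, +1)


03:10

Time difference = UTC+1 - UTC+0 = +1 hours
New hour = (2 + 1) mod 24
= 3 mod 24 = 3
Minutes unchanged → 03:10


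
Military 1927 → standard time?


Hour: 19
19 - 12 = 7 → PM

7:27 PM


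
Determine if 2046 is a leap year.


Rules: divisible by 4 AND (not by 100 OR by 400)
2046 ÷ 4 = 511 remainder 2 → not divisible by 4
Not divisible by 4 → not a leap year

No


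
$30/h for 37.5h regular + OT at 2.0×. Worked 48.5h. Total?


$1785.00

Regular: 37.5h × $30 = $1125.00
Overtime: 48.5 - 37.5 = 11.0h
OT pay: 11.0h × $30 × 2.0 = $660.00
Total = $1125.00 + $660.00 = $1785.00


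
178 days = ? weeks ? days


Weeks: 178 ÷ 7 = 25 remainder 3

25 weeks 3 days


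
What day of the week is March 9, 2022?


Zeller's congruence:
q=9, m=3, k=22, j=20
h = (9 + ⌊13×4/5⌋ + 22 + ⌊22/4⌋ + ⌊20/4⌋ - 2×20) mod 7
= (9 + 10 + 22 + 5 + 5 - 40) mod 7
= 11 mod 7 = 4
h=4 → Wednesday

Wednesday


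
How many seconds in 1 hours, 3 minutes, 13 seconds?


Hours: 1 × 3600 = 3600
Minutes: 3 × 60 = 180
Seconds: 13
Total = 3600 + 180 + 13 = 3793

3793 seconds


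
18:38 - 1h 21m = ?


17:17

Start: 1118 minutes from midnight
Subtract: 81 minutes
Remaining: 1118 - 81 = 1037
Hours: 17, Minutes: 17


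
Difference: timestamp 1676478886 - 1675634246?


Difference = 1676478886 - 1675634246 = 844640 seconds
In hours: 844640 / 3600 ≈ 234.6
In days: 844640 / 86400 ≈ 9.78

844640 seconds (234.6 hours / 9.78 days)


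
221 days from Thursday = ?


Start: Thursday (index 3)
(3 + 221) mod 7
= 224 mod 7
= 0
Index 0 → Monday

Monday


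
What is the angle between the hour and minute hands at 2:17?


33.5°

Hour hand = 2×30 + 17×0.5 = 68.5°
Minute hand = 17×6 = 102°
Difference = |68.5 - 102| = 33.5°


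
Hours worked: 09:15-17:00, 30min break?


Total time = (17×60+0) - (9×60+15)
= 1020 - 555 = 465 min
Minus break: 465 - 30 = 435 min
= 7h 15m

7h 15m (435 minutes)


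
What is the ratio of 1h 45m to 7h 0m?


1:4 (0.25)

Duration 1: 105 minutes
Duration 2: 420 minutes
Ratio = 105:420
GCD = 105
Simplified = 1:4
As a decimal: 1/4 = 0.25


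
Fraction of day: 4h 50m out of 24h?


Total minutes: 4×60 + 50 = 290
Day = 24×60 = 1440 minutes
Fraction = 290/1440 ≈ 0.2014
As a percentage: 290/1440 × 100 ≈ 20.14%

0.2014 (20.14%)


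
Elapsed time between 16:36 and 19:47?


End time in minutes: 19×60 + 47 = 1187
Start time in minutes: 16×60 + 36 = 996
Difference = 1187 - 996 = 191 minutes
= 3 hours 11 minutes

3h 11m


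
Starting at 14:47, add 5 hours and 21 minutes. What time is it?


20:08

Start: 887 minutes from midnight
Add: 321 minutes
Total: 1208 minutes
Hours: 1208 ÷ 60 = 20 remainder 8


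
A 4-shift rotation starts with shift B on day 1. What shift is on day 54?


Shift C

Shifts: A, B, C, D
Start: B (index 1)
Day 54: (1 + 54 - 1) mod 4
= 54 mod 4
= 2
Index 2 → shift C


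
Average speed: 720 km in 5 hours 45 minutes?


125.2 km/h

Distance: 720 km
Time: 5h 45m = 345 min = 345/60 = 23/4 hours
Speed = 720 ÷ (23/4) = 720 × 4 / 23 = 2880/23 ≈ 125.2 km/h


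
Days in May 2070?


31 days

Month: May (month 5)
May has 31 days


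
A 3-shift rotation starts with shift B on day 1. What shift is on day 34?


Shift B

Shifts: A, B, C
Start: B (index 1)
Day 34: (1 + 34 - 1) mod 3
= 34 mod 3
= 1
Index 1 → shift B


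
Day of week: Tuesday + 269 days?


Friday

Start: Tuesday (index 1)
(1 + 269) mod 7
= 270 mod 7
= 4
Index 4 → Friday


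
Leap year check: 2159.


Rules: divisible by 4 AND (not by 100 OR by 400)
2159 ÷ 4 = 539 remainder 3 → not divisible by 4
Not divisible by 4 → not a leap year

No


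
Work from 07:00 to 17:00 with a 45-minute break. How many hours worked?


9h 15m (555 minutes)

Total time = (17×60+0) - (7×60+0)
= 1020 - 420 = 600 min
Minus break: 600 - 45 = 555 min
= 9h 15m


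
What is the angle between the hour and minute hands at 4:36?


Hour hand = 4×30 + 36×0.5 = 138.0°
Minute hand = 36×6 = 216°
Difference = |138.0 - 216| = 78.0°

78.0°


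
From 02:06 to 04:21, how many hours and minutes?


End time in minutes: 4×60 + 21 = 261
Start time in minutes: 2×60 + 6 = 126
Difference = 261 - 126 = 135 minutes
= 2 hours 15 minutes

2h 15m


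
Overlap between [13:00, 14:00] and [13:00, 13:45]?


45 minutes

Meeting A: 780-840 (in minutes from midnight)
Meeting B: 780-825
Overlap start = max(780, 780) = 780
Overlap end = min(840, 825) = 825
Overlap = max(0, 825 - 780) = 45 min


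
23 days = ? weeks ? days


3 weeks 2 days

Weeks: 23 ÷ 7 = 3 remainder 2


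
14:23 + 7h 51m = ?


Start: 863 minutes from midnight
Add: 471 minutes
Total: 1334 minutes
Hours: 1334 ÷ 60 = 22 remainder 14

22:14


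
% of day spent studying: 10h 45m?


44.8%

Time: 645 minutes
Day: 1440 minutes
Percentage = (645/1440) × 100 ≈ 44.8%


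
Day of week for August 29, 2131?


Wednesday

Zeller's congruence:
q=29, m=8, k=31, j=21
h = (29 + ⌊13×9/5⌋ + 31 + ⌊31/4⌋ + ⌊21/4⌋ - 2×21) mod 7
= (29 + 23 + 31 + 7 + 5 - 42) mod 7
= 53 mod 7 = 4
h=4 → Wednesday


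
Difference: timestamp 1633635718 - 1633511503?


Difference = 1633635718 - 1633511503 = 124215 seconds
In hours: 124215 / 3600 ≈ 34.5
In days: 124215 / 86400 ≈ 1.44

124215 seconds (34.5 hours / 1.44 days)


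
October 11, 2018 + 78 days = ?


Start: October 11, 2018
Add 78 days
October 11 → November 1: 31 - 11 + 1 = 21 days (78 - 21 = 57 left)
November 1 → December 1: 30 - 1 + 1 = 30 days (57 - 30 = 27 left)
December 1 + 27 = December 28, 2018

December 28, 2018


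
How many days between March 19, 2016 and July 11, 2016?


From March 19, 2016 to July 11, 2016
Rest of March 2016: 31 - 19 = 12
Full months: April 30, May 31, June 30
Days into July 2016: 11
Total = 12 + 30 + 31 + 30 + 11 = 114 days

114 days


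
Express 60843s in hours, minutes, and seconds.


Hours: 60843 ÷ 3600 = 16 remainder 3243
Minutes: 3243 ÷ 60 = 54 remainder 3
Seconds: 3

16h 54m 3s


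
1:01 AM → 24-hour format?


Input: 1:01 AM
AM hour stays: 1

01:01


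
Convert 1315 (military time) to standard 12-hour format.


1:15 PM

Hour: 13
13 - 12 = 1 → PM


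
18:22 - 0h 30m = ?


Start: 1102 minutes from midnight
Subtract: 30 minutes
Remaining: 1102 - 30 = 1072
Hours: 17, Minutes: 52

17:52


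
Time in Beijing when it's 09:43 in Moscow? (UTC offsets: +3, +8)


Time difference = UTC+8 - UTC+3 = +5 hours
New hour = (9 + 5) mod 24
= 14 mod 24 = 14
Minutes unchanged → 14:43

14:43


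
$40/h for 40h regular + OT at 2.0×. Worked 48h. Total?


Regular: 40h × $40 = $1600.00
Overtime: 48 - 40 = 8h
OT pay: 8h × $40 × 2.0 = $640.00
Total = $1600.00 + $640.00 = $2240.00

$2240.00


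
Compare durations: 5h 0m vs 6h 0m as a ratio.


5:6 (0.83)

Duration 1: 300 minutes
Duration 2: 360 minutes
Ratio = 300:360
GCD = 60
Simplified = 5:6
As a decimal: 5/6 ≈ 0.83


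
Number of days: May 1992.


Month: May (month 5)
May has 31 days

31 days


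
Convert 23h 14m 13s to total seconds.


83653 seconds

Hours: 23 × 3600 = 82800
Minutes: 14 × 60 = 840
Seconds: 13
Total = 82800 + 840 + 13 = 83653


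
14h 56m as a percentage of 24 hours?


Total minutes: 14×60 + 56 = 896
Day = 24×60 = 1440 minutes
Fraction = 896/1440 ≈ 0.6222
As a percentage: 896/1440 × 100 ≈ 62.22%

0.6222 (62.22%)


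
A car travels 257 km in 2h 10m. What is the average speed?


118.6 km/h

Distance: 257 km
Time: 2h 10m = 130 min = 130/60 = 13/6 hours
Speed = 257 ÷ (13/6) = 257 × 6 / 13 = 1542/13 ≈ 118.6 km/h


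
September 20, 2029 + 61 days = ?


November 20, 2029

Start: September 20, 2029
Add 61 days
September 20 → October 1: 30 - 20 + 1 = 11 days (61 - 11 = 50 left)
October 1 → November 1: 31 - 1 + 1 = 31 days (50 - 31 = 19 left)
November 1 + 19 = November 20, 2029


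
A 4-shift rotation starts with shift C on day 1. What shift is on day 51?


Shift A

Shifts: A, B, C, D
Start: C (index 2)
Day 51: (2 + 51 - 1) mod 4
= 52 mod 4
= 0
Index 0 → shift A


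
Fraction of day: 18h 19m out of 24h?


0.7632 (76.32%)

Total minutes: 18×60 + 19 = 1099
Day = 24×60 = 1440 minutes
Fraction = 1099/1440 ≈ 0.7632
As a percentage: 1099/1440 × 100 ≈ 76.32%


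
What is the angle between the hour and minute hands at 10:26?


Hour hand = 10×30 + 26×0.5 = 313.0°
Minute hand = 26×6 = 156°
Difference = |313.0 - 156| = 157.0°

157.0°
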